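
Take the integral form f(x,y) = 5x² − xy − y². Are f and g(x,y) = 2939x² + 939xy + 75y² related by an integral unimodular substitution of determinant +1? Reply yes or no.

D₁ = 21, D₂ = 21
river cycle of f (length 2): (-1, 3, 3), (3, 3, -1)
river cycle of g (length 2): (-1, 3, 3), (3, 3, -1)
cycles coincide ⇒ equivalent

yes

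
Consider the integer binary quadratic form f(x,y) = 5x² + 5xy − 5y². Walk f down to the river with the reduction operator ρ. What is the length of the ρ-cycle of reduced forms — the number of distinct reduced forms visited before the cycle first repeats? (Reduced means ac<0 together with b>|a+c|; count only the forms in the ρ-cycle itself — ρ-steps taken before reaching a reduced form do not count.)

D = 125, ⌊√D⌋ = 11
river: ρ → (-5,5,5)
river: ρ → (5,5,-5)
ρ-cycle length = 2 (tail of 0 descent steps not counted)

2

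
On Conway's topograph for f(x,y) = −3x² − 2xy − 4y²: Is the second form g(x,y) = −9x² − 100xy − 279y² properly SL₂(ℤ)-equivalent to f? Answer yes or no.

D₁ = -44, D₂ = -44
f is negative-definite; reduce −f:
−f: reduced (well bottom): (3,2,4) with a≤c, −a<b≤a
flip sign back: reduced form of f is (-3,-2,-4)
g is negative-definite; reduce −g:
−g: translate: b→-8 (≡100 mod 18), so (9,100,279)→(9,-8,3)
−g: flip: (9,-8,3)→(3,8,9)
−g: translate: b→2 (≡8 mod 6), so (3,8,9)→(3,2,4)
−g: reduced (well bottom): (3,2,4) with a≤c, −a<b≤a
flip sign back: reduced form of g is (-3,-2,-4)
reduced forms (-3, -2, -4) vs (-3, -2, -4) ⇒ equivalent

yes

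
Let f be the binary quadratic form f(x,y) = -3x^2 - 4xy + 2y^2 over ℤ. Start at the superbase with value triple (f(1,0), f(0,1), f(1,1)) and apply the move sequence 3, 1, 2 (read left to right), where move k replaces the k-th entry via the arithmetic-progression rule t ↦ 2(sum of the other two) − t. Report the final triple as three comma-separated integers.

start (-3,2,-5) = (f(1,0),f(0,1),f(1,1))
replace slot 3: 2·((-3)+2) − (-5) = 3 → (-3,2,3)
replace slot 1: 2·(2+3) − (-3) = 13 → (13,2,3)
replace slot 2: 2·(13+3) − 2 = 30 → (13,30,3)

13,30,3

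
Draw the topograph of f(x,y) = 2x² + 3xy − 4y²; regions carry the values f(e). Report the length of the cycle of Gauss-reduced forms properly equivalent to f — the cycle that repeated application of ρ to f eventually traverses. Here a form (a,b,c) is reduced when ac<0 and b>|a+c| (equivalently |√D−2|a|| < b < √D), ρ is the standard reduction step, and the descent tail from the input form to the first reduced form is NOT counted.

D = 41, ⌊√D⌋ = 6
river: ρ → (-4,5,1)
river: ρ → (1,5,-4)
river: ρ → (-4,3,2)
river: ρ → (2,5,-2)
river: ρ → (-2,3,4)
river: ρ → (4,5,-1)
river: ρ → (-1,5,4)
river: ρ → (4,3,-2)
river: ρ → (-2,5,2)
river: ρ → (2,3,-4)
ρ-cycle length = 10 (tail of 0 descent steps not counted)

10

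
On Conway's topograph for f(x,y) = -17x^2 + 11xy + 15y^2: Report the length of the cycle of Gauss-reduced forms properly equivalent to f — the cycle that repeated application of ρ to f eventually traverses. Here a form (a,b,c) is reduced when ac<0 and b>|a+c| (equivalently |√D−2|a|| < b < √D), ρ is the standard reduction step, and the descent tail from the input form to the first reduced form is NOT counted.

D = 1141, ⌊√D⌋ = 33
river: ρ → (15,19,-13)
river: ρ → (-13,33,1)
river: ρ → (1,33,-13)
river: ρ → (-13,19,15)
river: ρ → (15,11,-17)
river: ρ → (-17,23,9)
river: ρ → (9,31,-5)
river: ρ → (-5,29,15)
river: ρ → (15,31,-3)
river: ρ → (-3,29,25)
river: ρ → (25,21,-7)
river: ρ → (-7,21,25)
river: ρ → (25,29,-3)
river: ρ → (-3,31,15)
river: ρ → (15,29,-5)
river: ρ → (-5,31,9)
river: ρ → (9,23,-17)
river: ρ → (-17,11,15)
ρ-cycle length = 18 (tail of 0 descent steps not counted)

18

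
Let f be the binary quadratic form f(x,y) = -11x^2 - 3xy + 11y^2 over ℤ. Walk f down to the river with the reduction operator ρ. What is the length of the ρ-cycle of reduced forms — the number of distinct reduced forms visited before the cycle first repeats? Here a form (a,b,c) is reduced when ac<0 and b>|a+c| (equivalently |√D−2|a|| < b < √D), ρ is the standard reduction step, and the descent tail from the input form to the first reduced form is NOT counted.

D = 493, ⌊√D⌋ = 22
descent: ρ → (11,3,-11)  [lands on river]
river: ρ → (-11,19,3)
river: ρ → (3,17,-17)
river: ρ → (-17,17,3)
river: ρ → (3,19,-11)
river: ρ → (-11,3,11)
river: ρ → (11,19,-3)
river: ρ → (-3,17,17)
river: ρ → (17,17,-3)
river: ρ → (-3,19,11)
ρ-cycle length = 10 (tail of 1 descent step not counted)

10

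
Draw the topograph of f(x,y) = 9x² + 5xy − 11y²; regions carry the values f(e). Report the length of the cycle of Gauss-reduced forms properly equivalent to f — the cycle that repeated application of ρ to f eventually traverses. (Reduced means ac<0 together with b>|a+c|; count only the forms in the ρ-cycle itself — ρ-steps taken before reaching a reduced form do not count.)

D = 421, ⌊√D⌋ = 20
river: ρ → (-11,17,3)
river: ρ → (3,19,-5)
river: ρ → (-5,11,15)
river: ρ → (15,19,-1)
river: ρ → (-1,19,15)
river: ρ → (15,11,-5)
river: ρ → (-5,19,3)
river: ρ → (3,17,-11)
river: ρ → (-11,5,9)
river: ρ → (9,13,-7)
river: ρ → (-7,15,7)
river: ρ → (7,13,-9)
river: ρ → (-9,5,11)
river: ρ → (11,17,-3)
river: ρ → (-3,19,5)
river: ρ → (5,11,-15)
river: ρ → (-15,19,1)
river: ρ → (1,19,-15)
river: ρ → (-15,11,5)
river: ρ → (5,19,-3)
river: ρ → (-3,17,11)
river: ρ → (11,5,-9)
river: ρ → (-9,13,7)
river: ρ → (7,15,-7)
river: ρ → (-7,13,9)
river: ρ → (9,5,-11)
ρ-cycle length = 26 (tail of 0 descent steps not counted)

26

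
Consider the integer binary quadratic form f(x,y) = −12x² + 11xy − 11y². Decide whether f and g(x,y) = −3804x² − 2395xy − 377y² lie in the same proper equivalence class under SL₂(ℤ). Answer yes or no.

D₁ = -407, D₂ = -407
f is negative-definite; reduce −f:
−f: flip: (12,-11,11)→(11,11,12)
−f: reduced (well bottom): (11,11,12) with a≤c, −a<b≤a
flip sign back: reduced form of f is (-11,-11,-12)
g is negative-definite; reduce −g:
−g: flip: (3804,2395,377)→(377,-2395,3804)
−g: translate: b→-133 (≡-2395 mod 754), so (377,-2395,3804)→(377,-133,12)
−g: flip: (377,-133,12)→(12,133,377)
−g: translate: b→-11 (≡133 mod 24), so (12,133,377)→(12,-11,11)
−g: flip: (12,-11,11)→(11,11,12)
−g: reduced (well bottom): (11,11,12) with a≤c, −a<b≤a
flip sign back: reduced form of g is (-11,-11,-12)
reduced forms (-11, -11, -12) vs (-11, -11, -12) ⇒ equivalent

yes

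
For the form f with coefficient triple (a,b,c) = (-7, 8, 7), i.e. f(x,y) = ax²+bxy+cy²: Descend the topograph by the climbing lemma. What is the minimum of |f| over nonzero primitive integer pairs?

river: ρ → (7,6,-8)
river: ρ → (-8,10,5)
river: ρ → (5,10,-8)
river: ρ → (-8,6,7)
river: ρ → (7,8,-7)
river: ρ → (-7,6,8)
river: ρ → (8,10,-5)
river: ρ → (-5,10,8)
river: ρ → (8,6,-7)
river: ρ → (-7,8,7)
closes: descent 0, river 10
min |a| on river = 5

5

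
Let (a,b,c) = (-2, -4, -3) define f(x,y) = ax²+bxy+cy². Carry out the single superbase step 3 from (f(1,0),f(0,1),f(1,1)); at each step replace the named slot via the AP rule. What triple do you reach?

start (-2,-3,-9) = (f(1,0),f(0,1),f(1,1))
replace slot 3: 2·((-2)+(-3)) − (-9) = -1 → (-2,-3,-1)

-2,-3,-1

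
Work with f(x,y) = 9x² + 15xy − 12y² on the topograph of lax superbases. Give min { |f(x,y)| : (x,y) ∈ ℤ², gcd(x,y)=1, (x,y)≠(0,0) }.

river: ρ → (-12,9,12)
river: ρ → (12,15,-9)
river: ρ → (-9,21,6)
river: ρ → (6,15,-18)
river: ρ → (-18,21,3)
river: ρ → (3,21,-18)
river: ρ → (-18,15,6)
river: ρ → (6,21,-9)
river: ρ → (-9,15,12)
river: ρ → (12,9,-12)
river: ρ → (-12,15,9)
river: ρ → (9,21,-6)
river: ρ → (-6,15,18)
river: ρ → (18,21,-3)
river: ρ → (-3,21,18)
river: ρ → (18,15,-6)
river: ρ → (-6,21,9)
river: ρ → (9,15,-12)
closes: descent 0, river 18
min |a| on river = 3

3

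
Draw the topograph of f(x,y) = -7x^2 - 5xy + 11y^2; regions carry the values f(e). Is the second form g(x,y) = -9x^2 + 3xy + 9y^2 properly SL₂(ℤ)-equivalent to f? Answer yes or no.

D₁ = 333, D₂ = 333
river cycle of f (length 6): (11, 5, -7), (-7, 9, 9), (9, 9, -7), (-7, 5, 11), (11, 17, -1), (-1, 17, 11)
river cycle of g (length 6): (9, 15, -3), (-3, 15, 9), (9, 3, -9), (-9, 15, 3), (3, 15, -9), (-9, 3, 9)
cycles differ ⇒ inequivalent

no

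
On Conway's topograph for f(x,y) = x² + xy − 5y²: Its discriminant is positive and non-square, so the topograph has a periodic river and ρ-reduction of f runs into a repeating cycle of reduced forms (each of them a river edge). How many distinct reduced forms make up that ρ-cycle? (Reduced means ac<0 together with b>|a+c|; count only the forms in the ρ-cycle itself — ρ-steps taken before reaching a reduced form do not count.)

D = 21, ⌊√D⌋ = 4
descent: ρ → (-5,-1,1)
descent: ρ → (1,3,-3)  [lands on river]
river: ρ → (-3,3,1)
ρ-cycle length = 2 (tail of 2 descent steps not counted)

2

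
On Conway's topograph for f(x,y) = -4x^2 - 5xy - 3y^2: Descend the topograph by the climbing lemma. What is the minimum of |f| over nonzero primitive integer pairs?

translate: b→-3 (≡5 mod 8), so (4,5,3)→(4,-3,2)
flip: (4,-3,2)→(2,3,4)
translate: b→-1 (≡3 mod 4), so (2,3,4)→(2,-1,3)
reduced (well bottom): (2,-1,3) with a≤c, −a<b≤a
well minimum |f| = |-2| = 2 (negative-definite)

2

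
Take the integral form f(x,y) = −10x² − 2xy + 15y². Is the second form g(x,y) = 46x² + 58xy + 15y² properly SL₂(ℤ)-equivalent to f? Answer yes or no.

D₁ = 604, D₂ = 604
river cycle of f (length 20): (-10, 18, 7), (7, 24, -1), (-1, 24, 7), (7, 18, -10), (-10, 22, 3), (3, 20, -17), (-17, 14, 6), (6, 22, -5), (-5, 18, 14), (14, 10, -9), … (10 more)
river cycle of g (length 20): (-10, 18, 7), (7, 24, -1), (-1, 24, 7), (7, 18, -10), (-10, 22, 3), (3, 20, -17), (-17, 14, 6), (6, 22, -5), (-5, 18, 14), (14, 10, -9), … (10 more)
cycles coincide ⇒ equivalent

yes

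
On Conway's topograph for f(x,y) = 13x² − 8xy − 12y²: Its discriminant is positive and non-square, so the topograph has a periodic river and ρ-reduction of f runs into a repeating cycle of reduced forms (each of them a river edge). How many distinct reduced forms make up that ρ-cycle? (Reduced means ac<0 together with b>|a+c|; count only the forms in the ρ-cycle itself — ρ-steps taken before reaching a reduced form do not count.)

D = 688, ⌊√D⌋ = 26
descent: ρ → (-12,8,13)  [lands on river]
river: ρ → (13,18,-7)
river: ρ → (-7,24,4)
river: ρ → (4,24,-7)
river: ρ → (-7,18,13)
river: ρ → (13,8,-12)
river: ρ → (-12,16,9)
river: ρ → (9,20,-8)
river: ρ → (-8,12,17)
river: ρ → (17,22,-3)
river: ρ → (-3,26,1)
river: ρ → (1,26,-3)
river: ρ → (-3,22,17)
river: ρ → (17,12,-8)
river: ρ → (-8,20,9)
river: ρ → (9,16,-12)
ρ-cycle length = 16 (tail of 1 descent step not counted)

16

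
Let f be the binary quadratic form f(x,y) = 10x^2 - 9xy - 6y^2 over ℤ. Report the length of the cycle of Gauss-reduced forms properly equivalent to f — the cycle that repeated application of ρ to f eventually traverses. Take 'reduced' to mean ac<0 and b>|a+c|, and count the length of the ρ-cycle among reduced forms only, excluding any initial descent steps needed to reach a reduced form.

D = 321, ⌊√D⌋ = 17
descent: ρ → (-6,9,10)  [lands on river]
river: ρ → (10,11,-5)
river: ρ → (-5,9,12)
river: ρ → (12,15,-2)
river: ρ → (-2,17,4)
river: ρ → (4,15,-6)
ρ-cycle length = 6 (tail of 1 descent step not counted)

6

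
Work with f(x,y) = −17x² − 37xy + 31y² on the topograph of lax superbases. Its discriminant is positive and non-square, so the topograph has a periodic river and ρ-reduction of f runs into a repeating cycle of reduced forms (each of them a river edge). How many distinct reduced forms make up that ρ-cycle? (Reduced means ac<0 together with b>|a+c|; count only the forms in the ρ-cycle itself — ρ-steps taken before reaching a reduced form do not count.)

D = 3477, ⌊√D⌋ = 58
descent: ρ → (31,37,-17)  [lands on river]
river: ρ → (-17,31,37)
river: ρ → (37,43,-11)
river: ρ → (-11,45,33)
river: ρ → (33,21,-23)
river: ρ → (-23,25,31)
ρ-cycle length = 6 (tail of 1 descent step not counted)

6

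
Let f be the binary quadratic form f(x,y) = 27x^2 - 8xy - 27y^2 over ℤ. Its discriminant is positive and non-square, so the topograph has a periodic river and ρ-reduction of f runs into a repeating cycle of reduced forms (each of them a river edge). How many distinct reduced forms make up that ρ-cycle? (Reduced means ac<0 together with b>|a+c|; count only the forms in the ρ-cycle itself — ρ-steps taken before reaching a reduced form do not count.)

D = 2980, ⌊√D⌋ = 54
descent: ρ → (-27,8,27)  [lands on river]
river: ρ → (27,46,-8)
river: ρ → (-8,50,15)
river: ρ → (15,40,-23)
river: ρ → (-23,52,3)
river: ρ → (3,50,-40)
river: ρ → (-40,30,13)
river: ρ → (13,48,-13)
river: ρ → (-13,30,40)
river: ρ → (40,50,-3)
river: ρ → (-3,52,23)
river: ρ → (23,40,-15)
river: ρ → (-15,50,8)
river: ρ → (8,46,-27)
ρ-cycle length = 14 (tail of 1 descent step not counted)

14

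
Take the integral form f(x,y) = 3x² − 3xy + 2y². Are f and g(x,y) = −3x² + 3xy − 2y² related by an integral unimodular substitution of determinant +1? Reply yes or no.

D₁ = -15, D₂ = -15
f: translate: b→3 (≡-3 mod 6), so (3,-3,2)→(3,3,2)
f: flip: (3,3,2)→(2,-3,3)
f: translate: b→1 (≡-3 mod 4), so (2,-3,3)→(2,1,2)
f: reduced (well bottom): (2,1,2) with a≤c, −a<b≤a
g is negative-definite; reduce −g:
−g: translate: b→3 (≡-3 mod 6), so (3,-3,2)→(3,3,2)
−g: flip: (3,3,2)→(2,-3,3)
−g: translate: b→1 (≡-3 mod 4), so (2,-3,3)→(2,1,2)
−g: reduced (well bottom): (2,1,2) with a≤c, −a<b≤a
flip sign back: reduced form of g is (-2,-1,-2)
reduced forms (2, 1, 2) vs (-2, -1, -2) ⇒ inequivalent

no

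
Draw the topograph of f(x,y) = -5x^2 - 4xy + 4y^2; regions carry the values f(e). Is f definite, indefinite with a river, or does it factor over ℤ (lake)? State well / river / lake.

D = b²−4ac = (-4)² − 4·(-5)·4 = 96
D > 0 non-square ⇒ indefinite ⇒ periodic river

river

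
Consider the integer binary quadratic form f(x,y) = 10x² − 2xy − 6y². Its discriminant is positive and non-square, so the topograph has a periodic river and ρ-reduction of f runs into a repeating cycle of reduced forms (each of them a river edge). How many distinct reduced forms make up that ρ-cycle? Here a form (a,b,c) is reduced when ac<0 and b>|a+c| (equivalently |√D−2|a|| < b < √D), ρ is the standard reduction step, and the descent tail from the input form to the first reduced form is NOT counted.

D = 244, ⌊√D⌋ = 15
descent: ρ → (-6,14,2)  [lands on river]
river: ρ → (2,14,-6)
river: ρ → (-6,10,6)
river: ρ → (6,14,-2)
river: ρ → (-2,14,6)
river: ρ → (6,10,-6)
ρ-cycle length = 6 (tail of 1 descent step not counted)

6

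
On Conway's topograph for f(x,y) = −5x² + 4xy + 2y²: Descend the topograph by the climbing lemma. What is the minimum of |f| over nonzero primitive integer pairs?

river: ρ → (2,4,-5)
river: ρ → (-5,6,1)
river: ρ → (1,6,-5)
river: ρ → (-5,4,2)
closes: descent 0, river 4
min |a| on river = 1

1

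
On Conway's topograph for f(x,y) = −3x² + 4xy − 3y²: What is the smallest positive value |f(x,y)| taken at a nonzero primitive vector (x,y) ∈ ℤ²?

translate: b→2 (≡-4 mod 6), so (3,-4,3)→(3,2,2)
flip: (3,2,2)→(2,-2,3)
translate: b→2 (≡-2 mod 4), so (2,-2,3)→(2,2,3)
reduced (well bottom): (2,2,3) with a≤c, −a<b≤a
well minimum |f| = |-2| = 2 (negative-definite)

2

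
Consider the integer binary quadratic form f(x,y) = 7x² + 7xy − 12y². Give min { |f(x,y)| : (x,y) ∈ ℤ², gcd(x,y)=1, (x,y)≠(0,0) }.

river: ρ → (-12,17,2)
river: ρ → (2,19,-3)
river: ρ → (-3,17,8)
river: ρ → (8,15,-5)
river: ρ → (-5,15,8)
river: ρ → (8,17,-3)
river: ρ → (-3,19,2)
river: ρ → (2,17,-12)
river: ρ → (-12,7,7)
river: ρ → (7,7,-12)
closes: descent 0, river 10
min |a| on river = 2

2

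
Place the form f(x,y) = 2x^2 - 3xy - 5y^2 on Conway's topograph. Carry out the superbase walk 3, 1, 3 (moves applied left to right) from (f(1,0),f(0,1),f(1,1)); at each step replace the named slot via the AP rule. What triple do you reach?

start (2,-5,-6) = (f(1,0),f(0,1),f(1,1))
replace slot 3: 2·(2+(-5)) − (-6) = 0 → (2,-5,0)
replace slot 1: 2·((-5)+0) − 2 = -12 → (-12,-5,0)
replace slot 3: 2·((-12)+(-5)) − 0 = -34 → (-12,-5,-34)

-12,-5,-34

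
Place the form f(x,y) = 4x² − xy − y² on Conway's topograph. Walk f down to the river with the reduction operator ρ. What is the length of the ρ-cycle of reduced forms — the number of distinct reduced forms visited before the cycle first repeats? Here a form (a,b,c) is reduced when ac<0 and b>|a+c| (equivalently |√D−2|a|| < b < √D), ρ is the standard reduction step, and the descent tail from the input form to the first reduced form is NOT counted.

D = 17, ⌊√D⌋ = 4
descent: ρ → (-1,3,2)  [lands on river]
river: ρ → (2,1,-2)
river: ρ → (-2,3,1)
river: ρ → (1,3,-2)
river: ρ → (-2,1,2)
river: ρ → (2,3,-1)
ρ-cycle length = 6 (tail of 1 descent step not counted)

6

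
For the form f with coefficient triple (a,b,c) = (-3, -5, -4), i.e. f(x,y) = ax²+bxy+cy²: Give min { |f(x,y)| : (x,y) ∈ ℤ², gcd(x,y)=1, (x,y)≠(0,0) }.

translate: b→-1 (≡5 mod 6), so (3,5,4)→(3,-1,2)
flip: (3,-1,2)→(2,1,3)
reduced (well bottom): (2,1,3) with a≤c, −a<b≤a
well minimum |f| = |-2| = 2 (negative-definite)

2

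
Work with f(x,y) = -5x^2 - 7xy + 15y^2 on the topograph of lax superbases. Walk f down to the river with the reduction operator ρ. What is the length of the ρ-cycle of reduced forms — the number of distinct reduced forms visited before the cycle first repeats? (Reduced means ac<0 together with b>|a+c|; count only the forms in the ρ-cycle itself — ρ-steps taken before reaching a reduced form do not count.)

D = 349, ⌊√D⌋ = 18
descent: ρ → (15,7,-5)
descent: ρ → (-5,13,9)  [lands on river]
river: ρ → (9,5,-9)
river: ρ → (-9,13,5)
river: ρ → (5,17,-3)
river: ρ → (-3,13,15)
river: ρ → (15,17,-1)
river: ρ → (-1,17,15)
river: ρ → (15,13,-3)
river: ρ → (-3,17,5)
river: ρ → (5,13,-9)
river: ρ → (-9,5,9)
river: ρ → (9,13,-5)
river: ρ → (-5,17,3)
river: ρ → (3,13,-15)
river: ρ → (-15,17,1)
river: ρ → (1,17,-15)
river: ρ → (-15,13,3)
river: ρ → (3,17,-5)
ρ-cycle length = 18 (tail of 2 descent steps not counted)

18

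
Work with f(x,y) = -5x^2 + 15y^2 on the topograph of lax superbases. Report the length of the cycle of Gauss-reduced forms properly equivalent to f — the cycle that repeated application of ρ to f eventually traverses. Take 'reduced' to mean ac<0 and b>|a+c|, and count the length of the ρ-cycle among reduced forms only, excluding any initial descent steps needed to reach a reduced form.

D = 300, ⌊√D⌋ = 17
descent: ρ → (15,0,-5)
descent: ρ → (-5,10,10)  [lands on river]
river: ρ → (10,10,-5)
ρ-cycle length = 2 (tail of 2 descent steps not counted)

2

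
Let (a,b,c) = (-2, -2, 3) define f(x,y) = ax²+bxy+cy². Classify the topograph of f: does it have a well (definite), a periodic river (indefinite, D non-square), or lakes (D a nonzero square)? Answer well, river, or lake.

D = b²−4ac = (-2)² − 4·(-2)·3 = 28
D > 0 non-square ⇒ indefinite ⇒ periodic river

river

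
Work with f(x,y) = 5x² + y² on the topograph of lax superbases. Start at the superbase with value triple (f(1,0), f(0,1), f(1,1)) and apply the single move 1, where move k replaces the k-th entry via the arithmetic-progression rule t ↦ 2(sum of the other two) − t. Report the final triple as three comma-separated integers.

start (5,1,6) = (f(1,0),f(0,1),f(1,1))
replace slot 1: 2·(1+6) − 5 = 9 → (9,1,6)

9,1,6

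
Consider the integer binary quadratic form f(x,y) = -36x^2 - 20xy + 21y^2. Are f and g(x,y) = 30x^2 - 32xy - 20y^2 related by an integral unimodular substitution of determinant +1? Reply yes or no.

D₁ = 3424, D₂ = 3424
river cycle of f (length 26): (21, 20, -36), (-36, 52, 5), (5, 58, -3), (-3, 56, 24), (24, 40, -19), (-19, 36, 28), (28, 20, -27), (-27, 34, 21), (21, 50, -11), (-11, 38, 45), … (16 more)
river cycle of g (length 26): (-20, 32, 30), (30, 28, -22), (-22, 16, 36), (36, 56, -2), (-2, 56, 36), (36, 16, -22), (-22, 28, 30), (30, 32, -20), (-20, 48, 14), (14, 36, -38), … (16 more)
cycles differ ⇒ inequivalent

no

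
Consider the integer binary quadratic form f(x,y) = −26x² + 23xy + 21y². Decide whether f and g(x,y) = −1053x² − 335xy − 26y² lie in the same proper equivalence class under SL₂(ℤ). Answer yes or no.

D₁ = 2713, D₂ = 2713
river cycle of f (length 42): (21, 19, -28), (-28, 37, 12), (12, 35, -31), (-31, 27, 16), (16, 37, -21), (-21, 47, 6), (6, 49, -13), (-13, 29, 36), (36, 43, -6), (-6, 41, 43), … (32 more)
river cycle of g (length 42): (-26, 23, 21), (21, 19, -28), (-28, 37, 12), (12, 35, -31), (-31, 27, 16), (16, 37, -21), (-21, 47, 6), (6, 49, -13), (-13, 29, 36), (36, 43, -6), … (32 more)
cycles coincide ⇒ equivalent

yes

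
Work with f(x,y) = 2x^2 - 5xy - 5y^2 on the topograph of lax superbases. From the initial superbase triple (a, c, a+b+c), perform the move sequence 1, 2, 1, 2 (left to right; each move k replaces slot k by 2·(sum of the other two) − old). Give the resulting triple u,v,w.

start (2,-5,-8) = (f(1,0),f(0,1),f(1,1))
replace slot 1: 2·((-5)+(-8)) − 2 = -28 → (-28,-5,-8)
replace slot 2: 2·((-28)+(-8)) − (-5) = -67 → (-28,-67,-8)
replace slot 1: 2·((-67)+(-8)) − (-28) = -122 → (-122,-67,-8)
replace slot 2: 2·((-122)+(-8)) − (-67) = -193 → (-122,-193,-8)

-122,-193,-8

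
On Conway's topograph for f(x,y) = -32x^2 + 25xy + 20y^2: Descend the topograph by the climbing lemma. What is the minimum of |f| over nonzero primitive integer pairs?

river: ρ → (20,55,-2)
river: ρ → (-2,53,47)
river: ρ → (47,41,-8)
river: ρ → (-8,55,5)
river: ρ → (5,55,-8)
river: ρ → (-8,41,47)
river: ρ → (47,53,-2)
river: ρ → (-2,55,20)
river: ρ → (20,25,-32)
river: ρ → (-32,39,13)
river: ρ → (13,39,-32)
river: ρ → (-32,25,20)
closes: descent 0, river 12
min |a| on river = 2

2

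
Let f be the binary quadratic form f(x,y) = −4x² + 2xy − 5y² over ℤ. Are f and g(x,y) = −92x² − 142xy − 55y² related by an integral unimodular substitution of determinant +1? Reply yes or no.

D₁ = -76, D₂ = -76
f is negative-definite; reduce −f:
−f: reduced (well bottom): (4,-2,5) with a≤c, −a<b≤a
flip sign back: reduced form of f is (-4,2,-5)
g is negative-definite; reduce −g:
−g: translate: b→-42 (≡142 mod 184), so (92,142,55)→(92,-42,5)
−g: flip: (92,-42,5)→(5,42,92)
−g: translate: b→2 (≡42 mod 10), so (5,42,92)→(5,2,4)
−g: flip: (5,2,4)→(4,-2,5)
−g: reduced (well bottom): (4,-2,5) with a≤c, −a<b≤a
flip sign back: reduced form of g is (-4,2,-5)
reduced forms (-4, 2, -5) vs (-4, 2, -5) ⇒ equivalent

yes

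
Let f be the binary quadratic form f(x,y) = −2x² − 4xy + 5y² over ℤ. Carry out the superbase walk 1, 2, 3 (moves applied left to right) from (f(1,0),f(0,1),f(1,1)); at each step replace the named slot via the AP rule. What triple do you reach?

start (-2,5,-1) = (f(1,0),f(0,1),f(1,1))
replace slot 1: 2·(5+(-1)) − (-2) = 10 → (10,5,-1)
replace slot 2: 2·(10+(-1)) − 5 = 13 → (10,13,-1)
replace slot 3: 2·(10+13) − (-1) = 47 → (10,13,47)

10,13,47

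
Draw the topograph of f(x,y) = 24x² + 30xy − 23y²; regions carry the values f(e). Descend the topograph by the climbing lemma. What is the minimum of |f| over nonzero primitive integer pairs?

river: ρ → (-23,16,31)
river: ρ → (31,46,-8)
river: ρ → (-8,50,19)
river: ρ → (19,26,-32)
river: ρ → (-32,38,13)
river: ρ → (13,40,-29)
river: ρ → (-29,18,24)
river: ρ → (24,30,-23)
closes: descent 0, river 8
min |a| on river = 8

8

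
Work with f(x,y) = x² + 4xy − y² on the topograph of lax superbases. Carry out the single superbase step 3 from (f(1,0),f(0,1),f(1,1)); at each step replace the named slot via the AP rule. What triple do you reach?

start (1,-1,4) = (f(1,0),f(0,1),f(1,1))
replace slot 3: 2·(1+(-1)) − 4 = -4 → (1,-1,-4)

1,-1,-4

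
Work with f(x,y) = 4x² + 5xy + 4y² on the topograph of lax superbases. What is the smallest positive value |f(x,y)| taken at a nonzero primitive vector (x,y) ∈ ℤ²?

translate: b→-3 (≡5 mod 8), so (4,5,4)→(4,-3,3)
flip: (4,-3,3)→(3,3,4)
reduced (well bottom): (3,3,4) with a≤c, −a<b≤a
well minimum = a = 3

3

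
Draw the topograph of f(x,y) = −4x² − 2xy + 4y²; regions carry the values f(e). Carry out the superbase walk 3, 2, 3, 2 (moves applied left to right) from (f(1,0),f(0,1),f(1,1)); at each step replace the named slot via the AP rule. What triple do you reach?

start (-4,4,-2) = (f(1,0),f(0,1),f(1,1))
replace slot 3: 2·((-4)+4) − (-2) = 2 → (-4,4,2)
replace slot 2: 2·((-4)+2) − 4 = -8 → (-4,-8,2)
replace slot 3: 2·((-4)+(-8)) − 2 = -26 → (-4,-8,-26)
replace slot 2: 2·((-4)+(-26)) − (-8) = -52 → (-4,-52,-26)

-4,-52,-26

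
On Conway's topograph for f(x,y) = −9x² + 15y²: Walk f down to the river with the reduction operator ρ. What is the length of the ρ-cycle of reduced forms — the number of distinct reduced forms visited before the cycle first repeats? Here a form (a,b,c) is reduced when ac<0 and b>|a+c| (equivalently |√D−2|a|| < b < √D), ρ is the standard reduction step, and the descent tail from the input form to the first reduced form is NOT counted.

D = 540, ⌊√D⌋ = 23
descent: ρ → (15,0,-9)
descent: ρ → (-9,18,6)  [lands on river]
river: ρ → (6,18,-9)
ρ-cycle length = 2 (tail of 2 descent steps not counted)

2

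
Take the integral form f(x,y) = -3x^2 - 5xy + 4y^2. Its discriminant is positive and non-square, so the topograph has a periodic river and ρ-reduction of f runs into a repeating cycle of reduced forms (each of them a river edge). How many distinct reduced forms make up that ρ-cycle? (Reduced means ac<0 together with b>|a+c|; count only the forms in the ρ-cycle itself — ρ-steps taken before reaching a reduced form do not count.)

D = 73, ⌊√D⌋ = 8
descent: ρ → (4,5,-3)  [lands on river]
river: ρ → (-3,7,2)
river: ρ → (2,5,-6)
river: ρ → (-6,7,1)
river: ρ → (1,7,-6)
river: ρ → (-6,5,2)
river: ρ → (2,7,-3)
river: ρ → (-3,5,4)
river: ρ → (4,3,-4)
river: ρ → (-4,5,3)
river: ρ → (3,7,-2)
river: ρ → (-2,5,6)
river: ρ → (6,7,-1)
river: ρ → (-1,7,6)
river: ρ → (6,5,-2)
river: ρ → (-2,7,3)
river: ρ → (3,5,-4)
river: ρ → (-4,3,4)
ρ-cycle length = 18 (tail of 1 descent step not counted)

18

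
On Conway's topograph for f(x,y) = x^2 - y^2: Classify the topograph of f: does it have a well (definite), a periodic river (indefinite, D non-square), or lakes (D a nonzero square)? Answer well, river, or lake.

D = b²−4ac = 0² − 4·1·(-1) = 4
D = 2² is a perfect square ⇒ form factors over ℤ ⇒ lakes

lake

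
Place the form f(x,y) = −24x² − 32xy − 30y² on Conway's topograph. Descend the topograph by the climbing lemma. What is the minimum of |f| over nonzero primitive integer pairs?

translate: b→-16 (≡32 mod 48), so (24,32,30)→(24,-16,22)
flip: (24,-16,22)→(22,16,24)
reduced (well bottom): (22,16,24) with a≤c, −a<b≤a
well minimum |f| = |-22| = 22 (negative-definite)

22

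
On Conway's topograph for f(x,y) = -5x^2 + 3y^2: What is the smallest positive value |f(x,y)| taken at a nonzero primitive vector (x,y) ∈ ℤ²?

descent: ρ → (3,6,-2)  [lands on river]
river: ρ → (-2,6,3)
closes: descent 1, river 2
min |a| on river = 2

2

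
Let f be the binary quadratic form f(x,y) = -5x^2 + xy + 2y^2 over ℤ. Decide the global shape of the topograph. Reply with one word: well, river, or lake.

D = b²−4ac = 1² − 4·(-5)·2 = 41
D > 0 non-square ⇒ indefinite ⇒ periodic river

river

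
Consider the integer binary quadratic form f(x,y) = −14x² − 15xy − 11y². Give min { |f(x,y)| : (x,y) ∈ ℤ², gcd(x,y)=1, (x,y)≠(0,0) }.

translate: b→-13 (≡15 mod 28), so (14,15,11)→(14,-13,10)
flip: (14,-13,10)→(10,13,14)
translate: b→-7 (≡13 mod 20), so (10,13,14)→(10,-7,11)
reduced (well bottom): (10,-7,11) with a≤c, −a<b≤a
well minimum |f| = |-10| = 10 (negative-definite)

10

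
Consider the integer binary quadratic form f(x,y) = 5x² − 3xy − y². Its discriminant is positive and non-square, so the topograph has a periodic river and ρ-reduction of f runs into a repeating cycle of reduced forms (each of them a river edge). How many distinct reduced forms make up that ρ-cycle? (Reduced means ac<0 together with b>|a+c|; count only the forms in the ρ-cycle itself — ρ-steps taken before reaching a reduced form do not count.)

D = 29, ⌊√D⌋ = 5
descent: ρ → (-1,5,1)  [lands on river]
river: ρ → (1,5,-1)
ρ-cycle length = 2 (tail of 1 descent step not counted)

2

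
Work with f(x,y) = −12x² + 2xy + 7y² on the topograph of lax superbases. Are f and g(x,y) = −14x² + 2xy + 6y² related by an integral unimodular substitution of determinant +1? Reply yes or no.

D₁ = 340, D₂ = 340
river cycle of f (length 14): (7, 12, -7), (-7, 16, 3), (3, 14, -12), (-12, 10, 5), (5, 10, -12), (-12, 14, 3), (3, 16, -7), (-7, 12, 7), (7, 16, -3), (-3, 14, 12), … (4 more)
river cycle of g (length 6): (6, 10, -10), (-10, 10, 6), (6, 14, -6), (-6, 10, 10), (10, 10, -6), (-6, 14, 6)
cycles differ ⇒ inequivalent

no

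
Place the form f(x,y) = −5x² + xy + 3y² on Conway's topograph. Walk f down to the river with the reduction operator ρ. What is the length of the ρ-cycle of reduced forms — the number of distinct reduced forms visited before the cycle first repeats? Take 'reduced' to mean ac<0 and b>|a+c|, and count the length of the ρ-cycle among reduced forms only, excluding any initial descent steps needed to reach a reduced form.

D = 61, ⌊√D⌋ = 7
descent: ρ → (3,5,-3)  [lands on river]
river: ρ → (-3,7,1)
river: ρ → (1,7,-3)
river: ρ → (-3,5,3)
river: ρ → (3,7,-1)
river: ρ → (-1,7,3)
ρ-cycle length = 6 (tail of 1 descent step not counted)

6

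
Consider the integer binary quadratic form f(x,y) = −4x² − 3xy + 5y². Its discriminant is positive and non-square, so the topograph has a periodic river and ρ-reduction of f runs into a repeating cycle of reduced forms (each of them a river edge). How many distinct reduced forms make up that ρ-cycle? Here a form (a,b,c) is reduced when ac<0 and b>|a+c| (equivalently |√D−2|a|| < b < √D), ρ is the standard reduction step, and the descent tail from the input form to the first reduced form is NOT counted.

D = 89, ⌊√D⌋ = 9
descent: ρ → (5,3,-4)  [lands on river]
river: ρ → (-4,5,4)
river: ρ → (4,3,-5)
river: ρ → (-5,7,2)
river: ρ → (2,9,-1)
river: ρ → (-1,9,2)
river: ρ → (2,7,-5)
river: ρ → (-5,3,4)
river: ρ → (4,5,-4)
river: ρ → (-4,3,5)
river: ρ → (5,7,-2)
river: ρ → (-2,9,1)
river: ρ → (1,9,-2)
river: ρ → (-2,7,5)
ρ-cycle length = 14 (tail of 1 descent step not counted)

14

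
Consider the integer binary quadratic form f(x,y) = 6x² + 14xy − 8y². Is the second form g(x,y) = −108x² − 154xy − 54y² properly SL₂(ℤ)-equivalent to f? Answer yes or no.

D₁ = 388, D₂ = 388
river cycle of f (length 18): (-8, 18, 2), (2, 18, -8), (-8, 14, 6), (6, 10, -12), (-12, 14, 4), (4, 18, -4), (-4, 14, 12), (12, 10, -6), (-6, 14, 8), (8, 18, -2), … (8 more)
river cycle of g (length 18): (-8, 18, 2), (2, 18, -8), (-8, 14, 6), (6, 10, -12), (-12, 14, 4), (4, 18, -4), (-4, 14, 12), (12, 10, -6), (-6, 14, 8), (8, 18, -2), … (8 more)
cycles coincide ⇒ equivalent

yes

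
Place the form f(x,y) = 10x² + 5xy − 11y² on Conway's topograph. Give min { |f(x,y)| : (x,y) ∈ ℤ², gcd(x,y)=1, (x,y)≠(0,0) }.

river: ρ → (-11,17,4)
river: ρ → (4,15,-15)
river: ρ → (-15,15,4)
river: ρ → (4,17,-11)
river: ρ → (-11,5,10)
river: ρ → (10,15,-6)
river: ρ → (-6,21,1)
river: ρ → (1,21,-6)
river: ρ → (-6,15,10)
river: ρ → (10,5,-11)
closes: descent 0, river 10
min |a| on river = 1

1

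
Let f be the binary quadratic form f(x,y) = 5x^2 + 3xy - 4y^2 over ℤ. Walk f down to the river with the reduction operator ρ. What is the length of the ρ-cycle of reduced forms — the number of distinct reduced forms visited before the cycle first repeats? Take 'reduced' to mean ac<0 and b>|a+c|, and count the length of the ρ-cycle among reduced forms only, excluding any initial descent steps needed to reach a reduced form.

D = 89, ⌊√D⌋ = 9
river: ρ → (-4,5,4)
river: ρ → (4,3,-5)
river: ρ → (-5,7,2)
river: ρ → (2,9,-1)
river: ρ → (-1,9,2)
river: ρ → (2,7,-5)
river: ρ → (-5,3,4)
river: ρ → (4,5,-4)
river: ρ → (-4,3,5)
river: ρ → (5,7,-2)
river: ρ → (-2,9,1)
river: ρ → (1,9,-2)
river: ρ → (-2,7,5)
river: ρ → (5,3,-4)
ρ-cycle length = 14 (tail of 0 descent steps not counted)

14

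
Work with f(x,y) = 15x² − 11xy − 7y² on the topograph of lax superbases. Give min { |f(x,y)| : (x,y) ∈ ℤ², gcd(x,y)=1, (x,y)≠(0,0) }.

descent: ρ → (-7,11,15)  [lands on river]
river: ρ → (15,19,-3)
river: ρ → (-3,23,1)
river: ρ → (1,23,-3)
river: ρ → (-3,19,15)
river: ρ → (15,11,-7)
river: ρ → (-7,17,9)
river: ρ → (9,19,-5)
river: ρ → (-5,21,5)
river: ρ → (5,19,-9)
river: ρ → (-9,17,7)
river: ρ → (7,11,-15)
river: ρ → (-15,19,3)
river: ρ → (3,23,-1)
river: ρ → (-1,23,3)
river: ρ → (3,19,-15)
river: ρ → (-15,11,7)
river: ρ → (7,17,-9)
river: ρ → (-9,19,5)
river: ρ → (5,21,-5)
river: ρ → (-5,19,9)
river: ρ → (9,17,-7)
closes: descent 1, river 22
min |a| on river = 1

1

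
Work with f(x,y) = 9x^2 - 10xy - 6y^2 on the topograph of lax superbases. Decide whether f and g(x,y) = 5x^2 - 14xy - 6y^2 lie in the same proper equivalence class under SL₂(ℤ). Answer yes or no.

D₁ = 316, D₂ = 316
river cycle of f (length 6): (-6, 10, 9), (9, 8, -7), (-7, 6, 10), (10, 14, -3), (-3, 16, 5), (5, 14, -6)
river cycle of g (length 6): (-6, 14, 5), (5, 16, -3), (-3, 14, 10), (10, 6, -7), (-7, 8, 9), (9, 10, -6)
cycles differ ⇒ inequivalent

no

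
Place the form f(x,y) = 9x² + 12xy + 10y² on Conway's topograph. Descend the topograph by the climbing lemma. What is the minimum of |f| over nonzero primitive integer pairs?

translate: b→-6 (≡12 mod 18), so (9,12,10)→(9,-6,7)
flip: (9,-6,7)→(7,6,9)
reduced (well bottom): (7,6,9) with a≤c, −a<b≤a
well minimum = a = 7

7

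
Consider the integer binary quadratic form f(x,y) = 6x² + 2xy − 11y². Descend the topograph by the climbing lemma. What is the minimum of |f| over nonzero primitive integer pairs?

descent: ρ → (-11,-2,6)
descent: ρ → (6,14,-3)  [lands on river]
river: ρ → (-3,16,1)
river: ρ → (1,16,-3)
river: ρ → (-3,14,6)
river: ρ → (6,10,-7)
river: ρ → (-7,4,9)
river: ρ → (9,14,-2)
river: ρ → (-2,14,9)
river: ρ → (9,4,-7)
river: ρ → (-7,10,6)
closes: descent 2, river 10
min |a| on river = 1

1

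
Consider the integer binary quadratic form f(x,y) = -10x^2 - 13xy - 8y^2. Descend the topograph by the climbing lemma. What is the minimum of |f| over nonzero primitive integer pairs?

translate: b→-7 (≡13 mod 20), so (10,13,8)→(10,-7,5)
flip: (10,-7,5)→(5,7,10)
translate: b→-3 (≡7 mod 10), so (5,7,10)→(5,-3,8)
reduced (well bottom): (5,-3,8) with a≤c, −a<b≤a
well minimum |f| = |-5| = 5 (negative-definite)

5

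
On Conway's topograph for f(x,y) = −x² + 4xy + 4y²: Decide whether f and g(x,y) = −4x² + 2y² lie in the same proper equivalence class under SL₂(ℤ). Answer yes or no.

D₁ = 32, D₂ = 32
river cycle of f (length 2): (4, 4, -1), (-1, 4, 4)
river cycle of g (length 2): (2, 4, -2), (-2, 4, 2)
cycles differ ⇒ inequivalent

no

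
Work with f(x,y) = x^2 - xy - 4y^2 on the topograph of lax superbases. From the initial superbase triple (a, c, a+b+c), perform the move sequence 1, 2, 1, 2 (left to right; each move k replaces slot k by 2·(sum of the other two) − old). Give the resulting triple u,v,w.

start (1,-4,-4) = (f(1,0),f(0,1),f(1,1))
replace slot 1: 2·((-4)+(-4)) − 1 = -17 → (-17,-4,-4)
replace slot 2: 2·((-17)+(-4)) − (-4) = -38 → (-17,-38,-4)
replace slot 1: 2·((-38)+(-4)) − (-17) = -67 → (-67,-38,-4)
replace slot 2: 2·((-67)+(-4)) − (-38) = -104 → (-67,-104,-4)

-67,-104,-4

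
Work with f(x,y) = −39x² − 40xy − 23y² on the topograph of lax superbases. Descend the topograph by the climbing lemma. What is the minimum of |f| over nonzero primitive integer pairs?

translate: b→-38 (≡40 mod 78), so (39,40,23)→(39,-38,22)
flip: (39,-38,22)→(22,38,39)
translate: b→-6 (≡38 mod 44), so (22,38,39)→(22,-6,23)
reduced (well bottom): (22,-6,23) with a≤c, −a<b≤a
well minimum |f| = |-22| = 22 (negative-definite)

22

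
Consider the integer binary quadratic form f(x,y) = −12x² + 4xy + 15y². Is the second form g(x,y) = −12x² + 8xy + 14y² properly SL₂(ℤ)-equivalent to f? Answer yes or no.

D₁ = 736, D₂ = 736
river cycle of f (length 12): (15, 26, -1), (-1, 26, 15), (15, 4, -12), (-12, 20, 7), (7, 22, -9), (-9, 14, 15), (15, 16, -8), (-8, 16, 15), (15, 14, -9), (-9, 22, 7), … (2 more)
river cycle of g (length 12): (14, 20, -6), (-6, 16, 20), (20, 24, -2), (-2, 24, 20), (20, 16, -6), (-6, 20, 14), (14, 8, -12), (-12, 16, 10), (10, 24, -4), (-4, 24, 10), … (2 more)
cycles differ ⇒ inequivalent

no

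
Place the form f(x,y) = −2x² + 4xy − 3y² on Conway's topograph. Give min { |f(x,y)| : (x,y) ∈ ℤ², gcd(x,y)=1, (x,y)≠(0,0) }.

translate: b→0 (≡-4 mod 4), so (2,-4,3)→(2,0,1)
flip: (2,0,1)→(1,0,2)
reduced (well bottom): (1,0,2) with a≤c, −a<b≤a
well minimum |f| = |-1| = 1 (negative-definite)

1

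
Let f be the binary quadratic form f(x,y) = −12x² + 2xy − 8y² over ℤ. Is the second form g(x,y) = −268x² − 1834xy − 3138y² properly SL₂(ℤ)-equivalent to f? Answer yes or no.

D₁ = -380, D₂ = -380
f is negative-definite; reduce −f:
−f: flip: (12,-2,8)→(8,2,12)
−f: reduced (well bottom): (8,2,12) with a≤c, −a<b≤a
flip sign back: reduced form of f is (-8,-2,-12)
g is negative-definite; reduce −g:
−g: translate: b→226 (≡1834 mod 536), so (268,1834,3138)→(268,226,48)
−g: flip: (268,226,48)→(48,-226,268)
−g: translate: b→-34 (≡-226 mod 96), so (48,-226,268)→(48,-34,8)
−g: flip: (48,-34,8)→(8,34,48)
−g: translate: b→2 (≡34 mod 16), so (8,34,48)→(8,2,12)
−g: reduced (well bottom): (8,2,12) with a≤c, −a<b≤a
flip sign back: reduced form of g is (-8,-2,-12)
reduced forms (-8, -2, -12) vs (-8, -2, -12) ⇒ equivalent

yes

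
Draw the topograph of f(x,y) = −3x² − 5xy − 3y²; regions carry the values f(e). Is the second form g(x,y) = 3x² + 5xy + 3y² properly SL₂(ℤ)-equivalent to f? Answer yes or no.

D₁ = -11, D₂ = -11
f is negative-definite; reduce −f:
−f: translate: b→-1 (≡5 mod 6), so (3,5,3)→(3,-1,1)
−f: flip: (3,-1,1)→(1,1,3)
−f: reduced (well bottom): (1,1,3) with a≤c, −a<b≤a
flip sign back: reduced form of f is (-1,-1,-3)
g: translate: b→-1 (≡5 mod 6), so (3,5,3)→(3,-1,1)
g: flip: (3,-1,1)→(1,1,3)
g: reduced (well bottom): (1,1,3) with a≤c, −a<b≤a
reduced forms (-1, -1, -3) vs (1, 1, 3) ⇒ inequivalent

no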